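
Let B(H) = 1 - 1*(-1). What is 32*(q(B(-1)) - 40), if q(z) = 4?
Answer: -1152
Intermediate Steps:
B(H) = 2 (B(H) = 1 + 1 = 2)
32*(q(B(-1)) - 40) = 32*(4 - 40) = 32*(-36) = -1152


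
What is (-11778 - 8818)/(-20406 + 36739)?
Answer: -20596/16333 ≈ -1.2610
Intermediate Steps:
(-11778 - 8818)/(-20406 + 36739) = -20596/16333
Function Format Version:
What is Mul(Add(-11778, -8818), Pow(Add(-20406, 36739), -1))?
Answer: Rational(-20596, 16333) ≈ -1.2610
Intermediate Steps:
Mul(Add(-11778, -8818), Pow(Add(-20406, 36739), -1)) = Mul(-20596, Pow(16333, -1)) = Mul(-20596, Rational(1, 16333)) = Rational(-20596, 16333)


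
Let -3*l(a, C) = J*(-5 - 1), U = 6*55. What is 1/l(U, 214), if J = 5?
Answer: 1/10 ≈ 0.10000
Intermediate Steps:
U = 330
l(a, C) = 10 (l(a, C) = -5*(-5 - 1)/3 = -5*(-6)/3 = -1/3*(-30) = 10)
1/l(U, 214) = 1/10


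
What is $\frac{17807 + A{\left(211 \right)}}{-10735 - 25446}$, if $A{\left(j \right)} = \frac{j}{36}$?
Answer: $- \frac{641263}{1302516} \approx -0.49233$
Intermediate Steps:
$A{\left(j \right)} = \frac{j}{36}$ ($A{\left(j \right)} = j \frac{1}{36} = \frac{j}{36}$)
$\frac{17807 + A{\left(211 \right)}}{-10735 - 25446} = \frac{17807 + \frac{1}{36} \cdot 211}{-10735 - 25446} = \frac{17807 + \frac{211}{36}}{-36181} = \frac{641263}{36} \left(- \frac{1}{36181}\right) = - \frac{641263}{1302516}$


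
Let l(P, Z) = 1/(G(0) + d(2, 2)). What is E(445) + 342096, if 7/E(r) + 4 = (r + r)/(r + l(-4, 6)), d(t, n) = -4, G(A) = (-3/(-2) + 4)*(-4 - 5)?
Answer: 32574732021/95222 ≈ 3.4209e+5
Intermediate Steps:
G(A) = -99/2 (G(A) = (-3*(-½) + 4)*(-9) = (3/2 + 4)*(-9) = (11/2)*(-9) = -99/2)
l(P, Z) = -2/107 (l(P, Z) = 1/(-99/2 - 4) = 1/(-107/2) = -2/107)
E(r) = 7/(-4 + 2*r/(-2/107 + r)) (E(r) = 7/(-4 + (r + r)/(r - 2/107)) = 7/(-4 + (2*r)/(-2/107 + r)) = 7/(-4 + 2*r/(-2/107 + r)))
E(445) + 342096 = 7*(2 - 107*445)/(2*(-4 + 107*445)) + 342096 = 7*(2 - 47615)/(2*(-4 + 47615)) + 342096 = (7/2)*(-47613)/47611 + 342096 = (7/2)*(1/47611)*(-47613) + 342096 = -333291/95222 + 342096 = 32574732021/95222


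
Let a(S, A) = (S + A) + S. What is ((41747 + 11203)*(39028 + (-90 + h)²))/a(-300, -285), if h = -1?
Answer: -167000770/59 ≈ -2.8305e+6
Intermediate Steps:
a(S, A) = A + 2*S (a(S, A) = (A + S) + S = A + 2*S)
((41747 + 11203)*(39028 + (-90 + h)²))/a(-300, -285) = ((41747 + 11203)*(39028 + (-90 - 1)²))/(-285 + 2*(-300)) = (52950*(39028 + (-91)²))/(-285 - 600) = (52950*(39028 + 8281))/(-885) = (52950*47309)*(-1/885) = 2505011550*(-1/885) = -167000770/59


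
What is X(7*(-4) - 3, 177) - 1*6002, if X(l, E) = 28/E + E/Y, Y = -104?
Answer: -110513233/18408 ≈ -6003.5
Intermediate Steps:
X(l, E) = 28/E - E/104 (X(l, E) = 28/E + E/(-104) = 28/E + E*(-1/104) = 28/E - E/104)
X(7*(-4) - 3, 177) - 1*6002 = (28/177 - 1/104*177) - 1*6002 = (28*(1/177) - 177/104) - 6002 = (28/177 - 177/104) - 6002 = -28417/18408 - 6002 = -110513233/18408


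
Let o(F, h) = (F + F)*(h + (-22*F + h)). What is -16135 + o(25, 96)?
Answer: -34035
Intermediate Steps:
o(F, h) = 2*F*(-22*F + 2*h) (o(F, h) = (2*F)*(h + (h - 22*F)) = (2*F)*(-22*F + 2*h) = 2*F*(-22*F + 2*h))
-16135 + o(25, 96) = -16135 + 4*25*(96 - 11*25) = -16135 + 4*25*(96 - 275) = -16135 + 4*25*(-179) = -16135 - 17900 = -34035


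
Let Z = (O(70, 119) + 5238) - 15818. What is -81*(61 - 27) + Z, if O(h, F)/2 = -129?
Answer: -13592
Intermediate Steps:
O(h, F) = -258 (O(h, F) = 2*(-129) = -258)
Z = -10838 (Z = (-258 + 5238) - 15818 = 4980 - 15818 = -10838)
-81*(61 - 27) + Z = -81*(61 - 27) - 10838 = -81*34 - 10838 = -2754 - 10838 = -13592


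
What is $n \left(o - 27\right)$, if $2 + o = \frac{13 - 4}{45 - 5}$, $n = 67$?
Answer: $- \frac{77117}{40} \approx -1927.9$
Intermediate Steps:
$o = - \frac{71}{40}$ ($o = -2 + \frac{13 - 4}{45 - 5} = -2 + \frac{9}{40} = - \frac{71}{40} \approx -1.775$)
$n \left(o - 27\right) = 67 \left(- \frac{71}{40} - 27\right) = 67 \left(- \frac{1151}{40}\right) = - \frac{77117}{40}$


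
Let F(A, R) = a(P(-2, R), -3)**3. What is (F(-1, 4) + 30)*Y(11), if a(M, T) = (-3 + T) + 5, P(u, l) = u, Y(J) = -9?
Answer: -261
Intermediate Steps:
a(M, T) = 2 + T
F(A, R) = -1 (F(A, R) = (2 - 3)**3 = (-1)**3 = -1)
(F(-1, 4) + 30)*Y(11) = (-1 + 30)*(-9) = 29*(-9) = -261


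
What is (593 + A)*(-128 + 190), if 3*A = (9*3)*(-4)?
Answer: 34534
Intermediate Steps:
A = -36 (A = ((9*3)*(-4))/3 = (27*(-4))/3 = (⅓)*(-108) = -36)
(593 + A)*(-128 + 190) = (593 - 36)*(-128 + 190) = 557*62 = 34534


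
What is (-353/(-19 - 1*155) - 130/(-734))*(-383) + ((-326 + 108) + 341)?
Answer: -46095229/63858 ≈ -721.84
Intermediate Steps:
(-353/(-19 - 1*155) - 130/(-734))*(-383) + ((-326 + 108) + 341) = (-353/(-19 - 155) - 130*(-1/734))*(-383) + (-218 + 341) = (-353/(-174) + 65/367)*(-383) + 123 = (-353*(-1/174) + 65/367)*(-383) + 123 = (353/174 + 65/367)*(-383) + 123 = (140861/63858)*(-383) + 123 = -53949763/63858 + 123 = -46095229/63858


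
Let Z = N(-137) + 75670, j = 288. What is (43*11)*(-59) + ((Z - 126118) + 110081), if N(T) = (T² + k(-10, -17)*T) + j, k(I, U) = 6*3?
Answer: 48317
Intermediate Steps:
k(I, U) = 18
N(T) = 288 + T² + 18*T (N(T) = (T² + 18*T) + 288 = 288 + T² + 18*T)
Z = 92261 (Z = (288 + (-137)² + 18*(-137)) + 75670 = (288 + 18769 - 2466) + 75670 = 16591 + 75670 = 92261)
(43*11)*(-59) + ((Z - 126118) + 110081) = (43*11)*(-59) + ((92261 - 126118) + 110081) = 473*(-59) + (-33857 + 110081) = -27907 + 76224 = 48317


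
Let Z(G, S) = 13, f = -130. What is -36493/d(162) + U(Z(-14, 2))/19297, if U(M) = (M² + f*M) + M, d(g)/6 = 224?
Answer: -706232173/25935168 ≈ -27.231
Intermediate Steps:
d(g) = 1344 (d(g) = 6*224 = 1344)
U(M) = M² - 129*M (U(M) = (M² - 130*M) + M = M² - 129*M)
-36493/d(162) + U(Z(-14, 2))/19297 = -36493/1344 + (13*(-129 + 13))/19297 = -36493*1/1344 + (13*(-116))*(1/19297) = -36493/1344 - 1508*1/19297 = -36493/1344 - 1508/19297 = -706232173/25935168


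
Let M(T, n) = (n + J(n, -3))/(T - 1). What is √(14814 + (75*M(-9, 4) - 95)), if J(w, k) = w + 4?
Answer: √14629 ≈ 120.95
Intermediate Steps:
J(w, k) = 4 + w
M(T, n) = (4 + 2*n)/(-1 + T) (M(T, n) = (n + (4 + n))/(T - 1) = (4 + 2*n)/(-1 + T))
√(14814 + (75*M(-9, 4) - 95)) = √(14814 + (75*(2*(2 + 4)/(-1 - 9)) - 95)) = √(14814 + (75*(2*6/(-10)) - 95)) = √(14814 + (75*(2*(-⅒)*6) - 95)) = √(14814 + (75*(-6/5) - 95)) = √(14814 + (-90 - 95)) = √(14814 - 185) = √14629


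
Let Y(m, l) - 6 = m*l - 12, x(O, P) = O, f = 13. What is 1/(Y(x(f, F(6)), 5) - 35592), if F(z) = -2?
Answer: -1/35533 ≈ -2.8143e-5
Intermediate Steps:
Y(m, l) = -6 + l*m (Y(m, l) = 6 + (m*l - 12) = 6 + (l*m - 12) = 6 + (-12 + l*m) = -6 + l*m)
1/(Y(x(f, F(6)), 5) - 35592) = 1/((-6 + 5*13) - 35592) = 1/((-6 + 65) - 35592) = 1/(59 - 35592) = 1/(-35533) = -1/35533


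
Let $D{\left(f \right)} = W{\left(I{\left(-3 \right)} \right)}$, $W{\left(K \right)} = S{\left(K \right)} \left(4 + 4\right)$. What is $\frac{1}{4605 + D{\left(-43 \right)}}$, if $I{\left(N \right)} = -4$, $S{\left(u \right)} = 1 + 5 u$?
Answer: $\frac{1}{4453} \approx 0.00022457$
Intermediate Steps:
$W{\left(K \right)} = 8 + 40 K$ ($W{\left(K \right)} = \left(1 + 5 K\right) \left(4 + 4\right) = \left(1 + 5 K\right) 8 = 8 + 40 K$)
$D{\left(f \right)} = -152$ ($D{\left(f \right)} = 8 + 40 \left(-4\right) = 8 - 160 = -152$)
$\frac{1}{4605 + D{\left(-43 \right)}} = \frac{1}{4605 - 152} = \frac{1}{4453}$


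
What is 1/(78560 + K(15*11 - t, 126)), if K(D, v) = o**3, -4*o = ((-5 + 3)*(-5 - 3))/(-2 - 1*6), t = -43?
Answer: 8/628481 ≈ 1.2729e-5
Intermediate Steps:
o = 1/2 (o = -(-5 + 3)*(-5 - 3)/(4*(-2 - 1*6)) = -(-2*(-8))/(4*(-2 - 6)) = -4/(-8) = -4*(-1)/8 = -1/4*(-2) = 1/2 ≈ 0.50000)
K(D, v) = 1/8 (K(D, v) = (1/2)**3 = 1/8)
1/(78560 + K(15*11 - t, 126)) = 1/(78560 + 1/8) = 1/(628481/8) = 8/628481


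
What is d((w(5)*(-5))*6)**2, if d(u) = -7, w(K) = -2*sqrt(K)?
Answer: 49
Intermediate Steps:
d((w(5)*(-5))*6)**2 = (-7)**2 = 49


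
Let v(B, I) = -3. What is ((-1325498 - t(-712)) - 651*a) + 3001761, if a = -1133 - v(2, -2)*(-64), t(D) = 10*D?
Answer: 2545958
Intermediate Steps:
a = -1325 (a = -1133 - (-3)*(-64) = -1133 - 1*192 = -1133 - 192 = -1325)
((-1325498 - t(-712)) - 651*a) + 3001761 = ((-1325498 - 10*(-712)) - 651*(-1325)) + 3001761 = ((-1325498 - 1*(-7120)) + 862575) + 3001761 = ((-1325498 + 7120) + 862575) + 3001761 = (-1318378 + 862575) + 3001761 = -455803 + 3001761 = 2545958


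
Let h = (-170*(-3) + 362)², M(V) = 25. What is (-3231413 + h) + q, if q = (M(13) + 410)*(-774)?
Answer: -2807719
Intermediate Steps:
h = 760384 (h = (510 + 362)² = 872² = 760384)
q = -336690 (q = (25 + 410)*(-774) = 435*(-774) = -336690)
(-3231413 + h) + q = (-3231413 + 760384) - 336690 = -2471029 - 336690 = -2807719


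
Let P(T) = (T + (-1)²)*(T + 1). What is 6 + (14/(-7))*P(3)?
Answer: -26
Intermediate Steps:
P(T) = (1 + T)² (P(T) = (T + 1)*(1 + T) = (1 + T)*(1 + T) = (1 + T)²)
6 + (14/(-7))*P(3) = 6 + (14/(-7))*(1 + 3)² = 6 + (14*(-⅐))*4² = 6 - 2*16 = 6 - 32 = -26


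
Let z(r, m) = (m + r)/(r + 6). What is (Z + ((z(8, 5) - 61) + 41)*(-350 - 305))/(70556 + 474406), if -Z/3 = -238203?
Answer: 308467/231196 ≈ 1.3342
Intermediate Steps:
Z = 714609 (Z = -3*(-238203) = 714609)
z(r, m) = (m + r)/(6 + r)
(Z + ((z(8, 5) - 61) + 41)*(-350 - 305))/(70556 + 474406) = (714609 + (((5 + 8)/(6 + 8) - 61) + 41)*(-350 - 305))/(70556 + 474406) = (714609 + ((13/14 - 61) + 41)*(-655))/544962 = (714609 + (((1/14)*13 - 61) + 41)*(-655))*(1/544962) = (714609 + ((13/14 - 61) + 41)*(-655))*(1/544962) = (714609 + (-841/14 + 41)*(-655))*(1/544962) = (714609 - 267/14*(-655))*(1/544962) = (714609 + 174885/14)*(1/544962) = (10179411/14)*(1/544962) = 308467/231196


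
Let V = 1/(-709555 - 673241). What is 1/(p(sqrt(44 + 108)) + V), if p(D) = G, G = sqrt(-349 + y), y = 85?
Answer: -1382796/504800941290625 - 3824249555232*I*sqrt(66)/504800941290625 ≈ -2.7393e-9 - 0.061546*I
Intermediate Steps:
V = -1/1382796 (V = 1/(-1382796) = -1/1382796 ≈ -7.2317e-7)
G = 2*I*sqrt(66) (G = sqrt(-349 + 85) = sqrt(-264) = 2*I*sqrt(66) ≈ 16.248*I)
p(D) = 2*I*sqrt(66)
1/(p(sqrt(44 + 108)) + V) = 1/(2*I*sqrt(66) - 1/1382796) = 1/(-1/1382796 + 2*I*sqrt(66))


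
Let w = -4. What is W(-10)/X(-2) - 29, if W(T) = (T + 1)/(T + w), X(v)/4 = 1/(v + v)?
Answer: -415/14 ≈ -29.643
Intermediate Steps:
X(v) = 2/v (X(v) = 4/(v + v) = 4/((2*v)) = 4*(1/(2*v)) = 2/v)
W(T) = (1 + T)/(-4 + T) (W(T) = (T + 1)/(T - 4) = (1 + T)/(-4 + T))
W(-10)/X(-2) - 29 = ((1 - 10)/(-4 - 10))/((2/(-2))) - 29 = (-9/(-14))/((2*(-1/2))) - 29 = -1/14*(-9)/(-1) - 29 = (9/14)*(-1) - 29 = -9/14 - 29 = -415/14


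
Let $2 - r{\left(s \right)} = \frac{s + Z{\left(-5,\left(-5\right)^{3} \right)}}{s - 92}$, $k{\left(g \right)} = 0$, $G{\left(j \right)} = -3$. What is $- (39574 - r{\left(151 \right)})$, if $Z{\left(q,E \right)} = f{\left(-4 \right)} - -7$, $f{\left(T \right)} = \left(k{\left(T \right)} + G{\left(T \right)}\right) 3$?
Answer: $- \frac{2334897}{59} \approx -39575.0$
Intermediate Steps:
$f{\left(T \right)} = -9$ ($f{\left(T \right)} = \left(0 - 3\right) 3 = \left(-3\right) 3 = -9$)
$Z{\left(q,E \right)} = -2$ ($Z{\left(q,E \right)} = -9 - -7 = -9 + 7 = -2$)
$r{\left(s \right)} = 2 - \frac{-2 + s}{-92 + s}$ ($r{\left(s \right)} = 2 - \frac{s - 2}{s - 92} = 2 - \frac{-2 + s}{-92 + s}$)
$- (39574 - r{\left(151 \right)}) = - (39574 - \frac{-182 + 151}{-92 + 151}) = - (39574 - \frac{1}{59} \left(-31\right)) = - (39574 - - \frac{31}{59}) = - (39574 + \frac{31}{59}) = \left(-1\right) \frac{2334897}{59} = - \frac{2334897}{59}$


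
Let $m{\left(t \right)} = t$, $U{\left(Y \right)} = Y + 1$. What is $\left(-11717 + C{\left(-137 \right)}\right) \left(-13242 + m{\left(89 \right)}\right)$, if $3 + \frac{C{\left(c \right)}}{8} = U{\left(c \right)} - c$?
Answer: $154324149$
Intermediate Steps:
$U{\left(Y \right)} = 1 + Y$
$C{\left(c \right)} = -16$ ($C{\left(c \right)} = -24 + 8 \left(\left(1 + c\right) - c\right) = -24 + 8 \cdot 1 = -24 + 8 = -16$)
$\left(-11717 + C{\left(-137 \right)}\right) \left(-13242 + m{\left(89 \right)}\right) = \left(-11717 - 16\right) \left(-13242 + 89\right) = \left(-11733\right) \left(-13153\right) = 154324149$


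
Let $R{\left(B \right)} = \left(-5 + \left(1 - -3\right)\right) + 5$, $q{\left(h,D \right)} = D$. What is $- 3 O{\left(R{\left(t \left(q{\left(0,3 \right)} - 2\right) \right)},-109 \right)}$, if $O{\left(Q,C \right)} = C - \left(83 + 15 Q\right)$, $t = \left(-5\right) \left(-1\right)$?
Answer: $756$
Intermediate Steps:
$t = 5$
$R{\left(B \right)} = 4$ ($R{\left(B \right)} = \left(-5 + \left(1 + 3\right)\right) + 5 = \left(-5 + 4\right) + 5 = -1 + 5 = 4$)
$O{\left(Q,C \right)} = -83 + C - 15 Q$ ($O{\left(Q,C \right)} = C - \left(83 + 15 Q\right) = -83 + C - 15 Q$)
$- 3 O{\left(R{\left(t \left(q{\left(0,3 \right)} - 2\right) \right)},-109 \right)} = - 3 \left(-83 - 109 - 60\right) = \left(-3\right) \left(-252\right) = 756$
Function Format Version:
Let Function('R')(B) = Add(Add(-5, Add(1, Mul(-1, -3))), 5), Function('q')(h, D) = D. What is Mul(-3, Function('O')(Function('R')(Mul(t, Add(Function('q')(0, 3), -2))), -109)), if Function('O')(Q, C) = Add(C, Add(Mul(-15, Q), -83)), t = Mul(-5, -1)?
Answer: 756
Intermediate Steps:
t = 5
Function('R')(B) = 4 (Function('R')(B) = Add(Add(-5, Add(1, 3)), 5) = Add(Add(-5, 4), 5) = Add(-1, 5) = 4)
Function('O')(Q, C) = Add(-83, C, Mul(-15, Q)) (Function('O')(Q, C) = Add(C, Add(-83, Mul(-15, Q))) = Add(-83, C, Mul(-15, Q)))
Mul(-3, Function('O')(Function('R')(Mul(t, Add(Function('q')(0, 3), -2))), -109)) = Mul(-3, Add(-83, -109, Mul(-15, 4))) = Mul(-3, Add(-83, -109, -60)) = Mul(-3, -252) = 756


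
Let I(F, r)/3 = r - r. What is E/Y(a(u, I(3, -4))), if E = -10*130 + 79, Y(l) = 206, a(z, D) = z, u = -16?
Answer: -1221/206 ≈ -5.9272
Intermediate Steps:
I(F, r) = 0 (I(F, r) = 3*(r - r) = 3*0 = 0)
E = -1221 (E = -1300 + 79 = -1221)
E/Y(a(u, I(3, -4))) = -1221/206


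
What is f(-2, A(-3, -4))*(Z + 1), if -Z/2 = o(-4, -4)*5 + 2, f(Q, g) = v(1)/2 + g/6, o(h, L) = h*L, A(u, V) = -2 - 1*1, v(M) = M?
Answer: 0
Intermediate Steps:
A(u, V) = -3 (A(u, V) = -2 - 1 = -3)
o(h, L) = L*h
f(Q, g) = 1/2 + g/6
Z = -164 (Z = -2*(-4*(-4)*5 + 2) = -2*(16*5 + 2) = -2*(80 + 2) = -2*82 = -164)
f(-2, A(-3, -4))*(Z + 1) = (1/2 + (1/6)*(-3))*(-164 + 1) = (1/2 - 1/2)*(-163) = 0*(-163) = 0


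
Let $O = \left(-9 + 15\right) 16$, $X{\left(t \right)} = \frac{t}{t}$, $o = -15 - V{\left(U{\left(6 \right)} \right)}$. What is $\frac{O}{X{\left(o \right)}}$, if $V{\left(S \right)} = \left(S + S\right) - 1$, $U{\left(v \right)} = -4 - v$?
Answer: $96$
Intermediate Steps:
$V{\left(S \right)} = -1 + 2 S$ ($V{\left(S \right)} = 2 S - 1 = -1 + 2 S$)
$o = 6$ ($o = -15 - \left(-1 + 2 \left(-4 - 6\right)\right) = -15 - \left(-1 + 2 \left(-10\right)\right) = -15 - \left(-1 - 20\right) = -15 - -21 = -15 + 21 = 6$)
$X{\left(t \right)} = 1$
$O = 96$ ($O = 6 \cdot 16 = 96$)
$\frac{O}{X{\left(o \right)}} = \frac{96}{1} = 96 \cdot 1 = 96$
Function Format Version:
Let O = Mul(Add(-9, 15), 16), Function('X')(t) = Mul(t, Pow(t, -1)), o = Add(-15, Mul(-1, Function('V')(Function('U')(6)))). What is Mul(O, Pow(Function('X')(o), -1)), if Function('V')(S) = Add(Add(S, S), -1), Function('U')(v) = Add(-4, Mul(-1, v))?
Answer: 96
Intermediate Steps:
Function('V')(S) = Add(-1, Mul(2, S)) (Function('V')(S) = Add(Mul(2, S), -1) = Add(-1, Mul(2, S)))
o = 6 (o = Add(-15, Mul(-1, Add(-1, Mul(2, Add(-4, Mul(-1, 6)))))) = Add(-15, Mul(-1, Add(-1, Mul(2, Add(-4, -6))))) = Add(-15, Mul(-1, Add(-1, Mul(2, -10)))) = Add(-15, Mul(-1, Add(-1, -20))) = Add(-15, Mul(-1, -21)) = Add(-15, 21) = 6)
Function('X')(t) = 1
O = 96 (O = Mul(6, 16) = 96)
Mul(O, Pow(Function('X')(o), -1)) = Mul(96, Pow(1, -1)) = Mul(96, 1) = 96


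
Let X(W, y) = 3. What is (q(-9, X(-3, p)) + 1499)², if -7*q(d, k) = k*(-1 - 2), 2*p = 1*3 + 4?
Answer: 110292004/49 ≈ 2.2509e+6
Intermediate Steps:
p = 7/2 (p = (1*3 + 4)/2 = (3 + 4)/2 = (½)*7 = 7/2 ≈ 3.5000)
q(d, k) = 3*k/7 (q(d, k) = -k*(-1 - 2)/7 = -k*(-3)/7 = -(-3)*k/7 = 3*k/7)
(q(-9, X(-3, p)) + 1499)² = ((3/7)*3 + 1499)² = (9/7 + 1499)² = (10502/7)² = 110292004/49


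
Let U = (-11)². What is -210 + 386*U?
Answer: 46496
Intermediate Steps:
U = 121
-210 + 386*U = -210 + 386*121 = -210 + 46706 = 46496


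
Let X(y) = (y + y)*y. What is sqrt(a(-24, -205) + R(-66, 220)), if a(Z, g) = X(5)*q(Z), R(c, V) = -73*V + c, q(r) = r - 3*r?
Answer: I*sqrt(13726) ≈ 117.16*I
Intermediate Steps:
q(r) = -2*r (q(r) = r - 3*r = -2*r)
R(c, V) = c - 73*V
X(y) = 2*y**2 (X(y) = (2*y)*y = 2*y**2)
a(Z, g) = -100*Z (a(Z, g) = (2*5**2)*(-2*Z) = (2*25)*(-2*Z) = 50*(-2*Z) = -100*Z)
sqrt(a(-24, -205) + R(-66, 220)) = sqrt(-100*(-24) + (-66 - 73*220)) = sqrt(2400 + (-66 - 16060)) = sqrt(2400 - 16126) = sqrt(-13726) = I*sqrt(13726)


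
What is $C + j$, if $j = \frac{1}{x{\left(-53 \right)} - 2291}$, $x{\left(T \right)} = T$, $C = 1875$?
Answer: $\frac{4394999}{2344} \approx 1875.0$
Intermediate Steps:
$j = - \frac{1}{2344}$ ($j = \frac{1}{-53 - 2291} = \frac{1}{-2344} = - \frac{1}{2344} \approx -0.00042662$)
$C + j = 1875 - \frac{1}{2344} = \frac{4394999}{2344}$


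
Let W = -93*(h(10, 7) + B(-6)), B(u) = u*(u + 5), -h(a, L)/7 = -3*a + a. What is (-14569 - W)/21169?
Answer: -991/21169 ≈ -0.046814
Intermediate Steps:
h(a, L) = 14*a (h(a, L) = -7*(-3*a + a) = -(-14)*a = 14*a)
B(u) = u*(5 + u)
W = -13578 (W = -93*(14*10 - 6*(5 - 6)) = -93*(140 - 6*(-1)) = -93*(140 + 6) = -93*146 = -13578)
(-14569 - W)/21169 = (-14569 - 1*(-13578))/21169 = (-14569 + 13578)*(1/21169) = -991*1/21169 = -991/21169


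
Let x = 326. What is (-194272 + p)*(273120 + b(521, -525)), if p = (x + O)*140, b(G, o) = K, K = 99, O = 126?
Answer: -35789503248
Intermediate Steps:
b(G, o) = 99
p = 63280 (p = (326 + 126)*140 = 452*140 = 63280)
(-194272 + p)*(273120 + b(521, -525)) = (-194272 + 63280)*(273120 + 99) = -130992*273219 = -35789503248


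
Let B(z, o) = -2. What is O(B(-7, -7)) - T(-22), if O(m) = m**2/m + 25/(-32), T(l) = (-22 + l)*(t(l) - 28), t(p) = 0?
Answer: -39513/32 ≈ -1234.8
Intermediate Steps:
T(l) = 616 - 28*l (T(l) = (-22 + l)*(0 - 28) = (-22 + l)*(-28) = 616 - 28*l)
O(m) = -25/32 + m (O(m) = m + 25*(-1/32) = m - 25/32 = -25/32 + m)
O(B(-7, -7)) - T(-22) = (-25/32 - 2) - (616 - 28*(-22)) = -89/32 - (616 + 616) = -89/32 - 1*1232 = -89/32 - 1232 = -39513/32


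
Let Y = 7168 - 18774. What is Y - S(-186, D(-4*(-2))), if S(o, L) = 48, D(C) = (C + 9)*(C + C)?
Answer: -11654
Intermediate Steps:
Y = -11606
D(C) = 2*C*(9 + C) (D(C) = (9 + C)*(2*C) = 2*C*(9 + C))
Y - S(-186, D(-4*(-2))) = -11606 - 1*48 = -11606 - 48 = -11654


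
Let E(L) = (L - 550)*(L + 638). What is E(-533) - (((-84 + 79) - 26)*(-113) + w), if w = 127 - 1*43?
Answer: -117302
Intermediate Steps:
w = 84 (w = 127 - 43 = 84)
E(L) = (-550 + L)*(638 + L)
E(-533) - (((-84 + 79) - 26)*(-113) + w) = (-350900 + (-533)**2 + 88*(-533)) - (((-84 + 79) - 26)*(-113) + 84) = (-350900 + 284089 - 46904) - ((-5 - 26)*(-113) + 84) = -113715 - (-31*(-113) + 84) = -113715 - (3503 + 84) = -113715 - 1*3587 = -113715 - 3587 = -117302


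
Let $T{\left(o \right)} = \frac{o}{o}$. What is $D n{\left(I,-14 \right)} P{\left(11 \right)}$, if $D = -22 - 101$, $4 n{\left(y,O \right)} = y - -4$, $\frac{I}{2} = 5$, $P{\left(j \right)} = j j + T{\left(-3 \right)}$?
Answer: $-52521$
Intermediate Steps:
$T{\left(o \right)} = 1$
$P{\left(j \right)} = 1 + j^{2}$ ($P{\left(j \right)} = j j + 1 = j^{2} + 1 = 1 + j^{2}$)
$I = 10$ ($I = 2 \cdot 5 = 10$)
$n{\left(y,O \right)} = 1 + \frac{y}{4}$ ($n{\left(y,O \right)} = \frac{y - -4}{4} = \frac{y + 4}{4} = \frac{4 + y}{4} = 1 + \frac{y}{4}$)
$D = -123$
$D n{\left(I,-14 \right)} P{\left(11 \right)} = - 123 \left(1 + \frac{1}{4} \cdot 10\right) \left(1 + 11^{2}\right) = - 123 \left(1 + \frac{5}{2}\right) \left(1 + 121\right) = \left(-123\right) \frac{7}{2} \cdot 122 = \left(- \frac{861}{2}\right) 122 = -52521$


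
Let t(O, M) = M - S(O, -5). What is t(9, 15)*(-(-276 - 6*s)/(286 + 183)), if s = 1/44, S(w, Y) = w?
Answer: 18225/5159 ≈ 3.5327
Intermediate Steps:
t(O, M) = M - O
s = 1/44 ≈ 0.022727
t(9, 15)*(-(-276 - 6*s)/(286 + 183)) = (15 - 1*9)*(-(-276 - 6*1/44)/(286 + 183)) = (15 - 9)*(-(-276 - 3/22)/469) = 6*(-(-6075)/(22*469)) = 6*(-1*(-6075/10318)) = 6*(6075/10318) = 18225/5159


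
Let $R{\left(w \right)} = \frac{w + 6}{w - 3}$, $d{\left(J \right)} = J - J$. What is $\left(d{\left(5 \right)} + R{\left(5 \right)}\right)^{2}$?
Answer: $\frac{121}{4} \approx 30.25$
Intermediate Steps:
$d{\left(J \right)} = 0$
$R{\left(w \right)} = \frac{6 + w}{-3 + w}$
$\left(d{\left(5 \right)} + R{\left(5 \right)}\right)^{2} = \left(0 + \frac{6 + 5}{-3 + 5}\right)^{2} = \left(0 + \frac{1}{2} \cdot 11\right)^{2} = \left(0 + \frac{11}{2}\right)^{2} = \left(\frac{11}{2}\right)^{2} = \frac{121}{4}$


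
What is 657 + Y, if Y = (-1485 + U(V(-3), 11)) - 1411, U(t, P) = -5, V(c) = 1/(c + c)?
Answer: -2244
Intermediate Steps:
V(c) = 1/(2*c)
Y = -2901 (Y = (-1485 - 5) - 1411 = -1490 - 1411 = -2901)
657 + Y = 657 - 2901 = -2244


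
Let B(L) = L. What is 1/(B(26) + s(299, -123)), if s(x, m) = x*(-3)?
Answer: -1/871 ≈ -0.0011481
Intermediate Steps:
s(x, m) = -3*x
1/(B(26) + s(299, -123)) = 1/(26 - 3*299) = 1/(26 - 897) = 1/(-871) = -1/871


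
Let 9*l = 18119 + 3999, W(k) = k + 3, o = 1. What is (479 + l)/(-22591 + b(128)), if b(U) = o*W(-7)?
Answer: -26429/203355 ≈ -0.12996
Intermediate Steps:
W(k) = 3 + k
l = 22118/9 (l = (18119 + 3999)/9 = (⅑)*22118 = 22118/9 ≈ 2457.6)
b(U) = -4 (b(U) = 1*(3 - 7) = 1*(-4) = -4)
(479 + l)/(-22591 + b(128)) = (479 + 22118/9)/(-22591 - 4) = (26429/9)/(-22595) = (26429/9)*(-1/22595) = -26429/203355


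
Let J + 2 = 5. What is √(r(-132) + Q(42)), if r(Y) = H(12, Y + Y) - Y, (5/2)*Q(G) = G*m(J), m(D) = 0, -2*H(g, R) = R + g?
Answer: √258 ≈ 16.062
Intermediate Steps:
H(g, R) = -R/2 - g/2 (H(g, R) = -(R + g)/2 = -R/2 - g/2)
J = 3 (J = -2 + 5 = 3)
Q(G) = 0 (Q(G) = 2*(G*0)/5 = (⅖)*0 = 0)
r(Y) = -6 - 2*Y (r(Y) = (-(Y + Y)/2 - ½*12) - Y = (-Y - 6) - Y = (-6 - Y) - Y = -6 - 2*Y)
√(r(-132) + Q(42)) = √((-6 - 2*(-132)) + 0) = √((-6 + 264) + 0) = √(258 + 0) = √258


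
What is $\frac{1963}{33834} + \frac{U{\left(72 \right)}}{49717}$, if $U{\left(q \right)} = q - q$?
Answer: $\frac{1963}{33834} \approx 0.058019$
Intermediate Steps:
$U{\left(q \right)} = 0$
$\frac{1963}{33834} + \frac{U{\left(72 \right)}}{49717} = \frac{1963}{33834} + \frac{0}{49717} = 1963 \cdot \frac{1}{33834} + 0 \cdot \frac{1}{49717} = \frac{1963}{33834} + 0 = \frac{1963}{33834}$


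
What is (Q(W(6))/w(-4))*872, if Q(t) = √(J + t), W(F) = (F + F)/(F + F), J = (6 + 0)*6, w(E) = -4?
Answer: -218*√37 ≈ -1326.0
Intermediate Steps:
J = 36 (J = 6*6 = 36)
W(F) = 1 (W(F) = (2*F)/((2*F)) = (2*F)*(1/(2*F)) = 1)
Q(t) = √(36 + t)
(Q(W(6))/w(-4))*872 = (√(36 + 1)/(-4))*872 = (√37*(-¼))*872 = -√37/4*872 = -218*√37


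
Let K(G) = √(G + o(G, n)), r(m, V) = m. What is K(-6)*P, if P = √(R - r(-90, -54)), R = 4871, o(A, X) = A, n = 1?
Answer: 22*I*√123 ≈ 243.99*I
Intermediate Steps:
K(G) = √2*√G (K(G) = √(G + G) = √(2*G) = √2*√G)
P = 11*√41 (P = √(4871 - 1*(-90)) = √(4871 + 90) = √4961 = 11*√41 ≈ 70.434)
K(-6)*P = (√2*√(-6))*(11*√41) = (√2*(I*√6))*(11*√41) = (2*I*√3)*(11*√41) = 22*I*√123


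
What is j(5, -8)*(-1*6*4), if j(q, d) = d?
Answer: 192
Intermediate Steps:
j(5, -8)*(-1*6*4) = -8*(-1*6)*4 = -(-48)*4 = -8*(-24) = 192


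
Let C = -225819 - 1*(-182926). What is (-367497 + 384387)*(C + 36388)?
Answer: -109869450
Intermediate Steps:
C = -42893 (C = -225819 + 182926 = -42893)
(-367497 + 384387)*(C + 36388) = (-367497 + 384387)*(-42893 + 36388) = 16890*(-6505) = -109869450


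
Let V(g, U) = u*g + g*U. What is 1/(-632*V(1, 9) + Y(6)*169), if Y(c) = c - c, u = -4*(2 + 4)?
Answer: 1/9480 ≈ 0.00010549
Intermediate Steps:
u = -24 (u = -4*6 = -24)
V(g, U) = -24*g + U*g (V(g, U) = -24*g + g*U = -24*g + U*g)
Y(c) = 0
1/(-632*V(1, 9) + Y(6)*169) = 1/(-632*(-24 + 9) + 0*169) = 1/(-632*(-15) + 0) = 1/(9480 + 0) = 1/9480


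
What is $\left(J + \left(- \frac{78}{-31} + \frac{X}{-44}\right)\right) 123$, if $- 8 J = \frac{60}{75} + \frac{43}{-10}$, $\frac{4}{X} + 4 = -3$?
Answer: $\frac{13936023}{38192} \approx 364.89$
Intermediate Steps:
$X = - \frac{4}{7}$ ($X = \frac{4}{-4 - 3} = \frac{4}{-7} = 4 \left(- \frac{1}{7}\right) = - \frac{4}{7} \approx -0.57143$)
$J = \frac{7}{16}$ ($J = - \frac{\frac{60}{75} + \frac{43}{-10}}{8} = - \frac{60 \cdot \frac{1}{75} + 43 \left(- \frac{1}{10}\right)}{8} = - \frac{\frac{4}{5} - \frac{43}{10}}{8} = \left(- \frac{1}{8}\right) \left(- \frac{7}{2}\right) = \frac{7}{16} \approx 0.4375$)
$\left(J + \left(- \frac{78}{-31} + \frac{X}{-44}\right)\right) 123 = \left(\frac{7}{16} - \left(- \frac{78}{31} - \frac{1}{77}\right)\right) 123 = \left(\frac{7}{16} - - \frac{6037}{2387}\right) 123 = \left(\frac{7}{16} + \left(\frac{78}{31} + \frac{1}{77}\right)\right) 123 = \left(\frac{7}{16} + \frac{6037}{2387}\right) 123 = \frac{113301}{38192} \cdot 123 = \frac{13936023}{38192}$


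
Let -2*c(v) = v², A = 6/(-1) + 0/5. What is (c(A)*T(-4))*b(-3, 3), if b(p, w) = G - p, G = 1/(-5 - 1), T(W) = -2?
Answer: 102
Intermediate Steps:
G = -⅙ (G = 1/(-6) = -⅙ ≈ -0.16667)
A = -6 (A = 6*(-1) + 0*(⅕) = -6 + 0 = -6)
b(p, w) = -⅙ - p
c(v) = -v²/2
(c(A)*T(-4))*b(-3, 3) = (-½*(-6)²*(-2))*(-⅙ - 1*(-3)) = (-½*36*(-2))*(-⅙ + 3) = -18*(-2)*(17/6) = 36*(17/6) = 102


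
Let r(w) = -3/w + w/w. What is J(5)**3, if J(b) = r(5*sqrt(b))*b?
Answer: 152 - 1152*sqrt(5)/25 ≈ 48.962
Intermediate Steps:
r(w) = 1 - 3/w (r(w) = -3/w + 1 = 1 - 3/w)
J(b) = sqrt(b)*(-3 + 5*sqrt(b))/5 (J(b) = ((-3 + 5*sqrt(b))/((5*sqrt(b))))*b = ((1/(5*sqrt(b)))*(-3 + 5*sqrt(b)))*b = ((-3 + 5*sqrt(b))/(5*sqrt(b)))*b = sqrt(b)*(-3 + 5*sqrt(b))/5)
J(5)**3 = (5 - 3*sqrt(5)/5)**3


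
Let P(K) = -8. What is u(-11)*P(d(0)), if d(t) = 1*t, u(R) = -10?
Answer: 80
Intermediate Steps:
d(t) = t
u(-11)*P(d(0)) = -10*(-8) = 80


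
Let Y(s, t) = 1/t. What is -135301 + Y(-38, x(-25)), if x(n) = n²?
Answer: -84563124/625 ≈ -1.3530e+5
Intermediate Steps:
-135301 + Y(-38, x(-25)) = -135301 + 1/((-25)²) = -135301 + 1/625 = -84563124/625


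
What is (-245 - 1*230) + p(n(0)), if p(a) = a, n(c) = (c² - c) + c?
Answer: -475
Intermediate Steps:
n(c) = c²
(-245 - 1*230) + p(n(0)) = (-245 - 1*230) + 0² = (-245 - 230) + 0 = -475 + 0 = -475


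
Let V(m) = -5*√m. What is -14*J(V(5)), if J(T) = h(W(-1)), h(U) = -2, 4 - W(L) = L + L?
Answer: 28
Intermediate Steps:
W(L) = 4 - 2*L (W(L) = 4 - (L + L) = 4 - 2*L)
J(T) = -2
-14*J(V(5)) = -14*(-2) = 28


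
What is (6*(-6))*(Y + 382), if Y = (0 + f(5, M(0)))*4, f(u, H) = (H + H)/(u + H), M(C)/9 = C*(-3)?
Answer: -13752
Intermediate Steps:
M(C) = -27*C (M(C) = 9*(C*(-3)) = 9*(-3*C) = -27*C)
f(u, H) = 2*H/(H + u) (f(u, H) = (2*H)/(H + u) = 2*H/(H + u))
Y = 0 (Y = (0 + 2*(-27*0)/(-27*0 + 5))*4 = (0 + 2*0/(0 + 5))*4 = (0 + 2*0/5)*4 = (0 + 2*0*(1/5))*4 = (0 + 0)*4 = 0*4 = 0)
(6*(-6))*(Y + 382) = (6*(-6))*(0 + 382) = -36*382 = -13752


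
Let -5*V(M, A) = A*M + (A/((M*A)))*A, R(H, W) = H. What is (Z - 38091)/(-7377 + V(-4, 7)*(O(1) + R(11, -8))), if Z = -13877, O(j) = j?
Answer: 16240/2283 ≈ 7.1134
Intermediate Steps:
V(M, A) = -A*M/5 - A/(5*M) (V(M, A) = -(A*M + (A/((M*A)))*A)/5 = -(A*M + (A/((A*M)))*A)/5 = -(A*M + (A*(1/(A*M)))*A)/5 = -(A*M + A/M)/5 = -A*M/5 - A/(5*M))
(Z - 38091)/(-7377 + V(-4, 7)*(O(1) + R(11, -8))) = (-13877 - 38091)/(-7377 + (-⅕*7*(1 + (-4)²)/(-4))*(1 + 11)) = -51968/(-7377 - ⅕*7*(-¼)*(1 + 16)*12) = -51968/(-7377 - ⅕*7*(-¼)*17*12) = -51968/(-7377 + (119/20)*12) = -51968/(-7377 + 357/5) = -51968/(-36528/5) = -51968*(-5/36528) = 16240/2283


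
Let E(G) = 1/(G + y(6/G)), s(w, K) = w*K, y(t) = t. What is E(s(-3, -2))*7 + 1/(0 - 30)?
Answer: 29/30 ≈ 0.96667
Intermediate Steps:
s(w, K) = K*w
E(G) = 1/(G + 6/G)
E(s(-3, -2))*7 + 1/(0 - 30) = ((-2*(-3))/(6 + (-2*(-3))²))*7 + 1/(0 - 30) = (6/(6 + 6²))*7 + 1/(-30) = (6/(6 + 36))*7 - 1/30 = (6/42)*7 - 1/30 = (6*(1/42))*7 - 1/30 = (⅐)*7 - 1/30 = 1 - 1/30 = 29/30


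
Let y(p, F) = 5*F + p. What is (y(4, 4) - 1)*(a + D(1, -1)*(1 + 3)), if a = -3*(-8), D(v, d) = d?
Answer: 460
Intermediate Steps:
y(p, F) = p + 5*F
a = 24
(y(4, 4) - 1)*(a + D(1, -1)*(1 + 3)) = ((4 + 5*4) - 1)*(24 - (1 + 3)) = ((4 + 20) - 1)*(24 - 1*4) = (24 - 1)*(24 - 4) = 23*20 = 460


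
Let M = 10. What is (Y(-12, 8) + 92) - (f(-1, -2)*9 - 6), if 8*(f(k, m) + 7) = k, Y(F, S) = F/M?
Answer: 6437/40 ≈ 160.93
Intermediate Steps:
Y(F, S) = F/10
f(k, m) = -7 + k/8
(Y(-12, 8) + 92) - (f(-1, -2)*9 - 6) = ((⅒)*(-12) + 92) - ((-7 + (⅛)*(-1))*9 - 6) = (-6/5 + 92) - ((-7 - ⅛)*9 - 6) = 454/5 - (-57/8*9 - 6) = 454/5 - (-513/8 - 6) = 454/5 - 1*(-561/8) = 454/5 + 561/8 = 6437/40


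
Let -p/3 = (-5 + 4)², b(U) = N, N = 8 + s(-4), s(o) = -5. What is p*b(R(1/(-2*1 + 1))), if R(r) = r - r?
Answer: -9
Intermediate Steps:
R(r) = 0
N = 3 (N = 8 - 5 = 3)
b(U) = 3
p = -3 (p = -3*(-5 + 4)² = -3*(-1)² = -3*1 = -3)
p*b(R(1/(-2*1 + 1))) = -3*3 = -9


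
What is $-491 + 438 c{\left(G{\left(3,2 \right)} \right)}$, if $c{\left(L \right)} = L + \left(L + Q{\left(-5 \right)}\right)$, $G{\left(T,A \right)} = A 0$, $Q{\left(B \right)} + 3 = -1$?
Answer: $-2243$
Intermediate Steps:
$Q{\left(B \right)} = -4$ ($Q{\left(B \right)} = -3 - 1 = -4$)
$G{\left(T,A \right)} = 0$
$c{\left(L \right)} = -4 + 2 L$ ($c{\left(L \right)} = L + \left(L - 4\right) = L + \left(-4 + L\right) = -4 + 2 L$)
$-491 + 438 c{\left(G{\left(3,2 \right)} \right)} = -491 + 438 \left(-4 + 2 \cdot 0\right) = -491 + 438 \left(-4 + 0\right) = -491 + 438 \left(-4\right) = -491 - 1752 = -2243$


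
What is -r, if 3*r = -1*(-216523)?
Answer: -216523/3 ≈ -72174.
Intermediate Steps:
r = 216523/3 (r = (-1*(-216523))/3 = (⅓)*216523 = 216523/3 ≈ 72174.)
-r = -1*216523/3 = -216523/3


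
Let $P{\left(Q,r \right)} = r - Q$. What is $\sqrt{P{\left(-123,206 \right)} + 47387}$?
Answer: $2 \sqrt{11929} \approx 218.44$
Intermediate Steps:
$\sqrt{P{\left(-123,206 \right)} + 47387} = \sqrt{\left(206 - -123\right) + 47387} = \sqrt{\left(206 + 123\right) + 47387} = \sqrt{329 + 47387} = \sqrt{47716} = 2 \sqrt{11929}$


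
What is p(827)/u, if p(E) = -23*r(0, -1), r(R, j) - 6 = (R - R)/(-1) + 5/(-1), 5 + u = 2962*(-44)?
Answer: 23/130333 ≈ 0.00017647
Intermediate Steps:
u = -130333 (u = -5 + 2962*(-44) = -5 - 130328 = -130333)
r(R, j) = 1 (r(R, j) = 6 + ((R - R)/(-1) + 5/(-1)) = 6 + (0*(-1) + 5*(-1)) = 6 + (0 - 5) = 6 - 5 = 1)
p(E) = -23 (p(E) = -23*1 = -23)
p(827)/u = -23/(-130333) = -23*(-1/130333) = 23/130333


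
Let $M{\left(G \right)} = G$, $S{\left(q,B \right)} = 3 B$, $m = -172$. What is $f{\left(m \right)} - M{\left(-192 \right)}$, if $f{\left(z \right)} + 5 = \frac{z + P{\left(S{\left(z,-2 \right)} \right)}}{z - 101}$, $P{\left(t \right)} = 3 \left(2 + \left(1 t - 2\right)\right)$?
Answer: $\frac{51241}{273} \approx 187.7$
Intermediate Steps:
$P{\left(t \right)} = 3 t$ ($P{\left(t \right)} = 3 \left(2 + \left(t - 2\right)\right) = 3 \left(2 + \left(-2 + t\right)\right) = 3 t$)
$f{\left(z \right)} = -5 + \frac{-18 + z}{-101 + z}$ ($f{\left(z \right)} = -5 + \frac{z + 3 \cdot 3 \left(-2\right)}{z - 101} = -5 + \frac{z + 3 \left(-6\right)}{-101 + z} = -5 + \frac{z - 18}{-101 + z} = -5 + \frac{-18 + z}{-101 + z}$)
$f{\left(m \right)} - M{\left(-192 \right)} = \frac{487 - -688}{-101 - 172} - -192 = \frac{487 + 688}{-273} + 192 = \left(- \frac{1}{273}\right) 1175 + 192 = - \frac{1175}{273} + 192 = \frac{51241}{273}$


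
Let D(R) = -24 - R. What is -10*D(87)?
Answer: 1110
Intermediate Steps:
-10*D(87) = -10*(-24 - 1*87) = -10*(-24 - 87) = -10*(-111) = 1110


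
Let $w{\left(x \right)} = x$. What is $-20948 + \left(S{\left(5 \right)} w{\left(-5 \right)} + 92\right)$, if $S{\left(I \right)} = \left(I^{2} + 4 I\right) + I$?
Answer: $-21106$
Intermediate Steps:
$S{\left(I \right)} = I^{2} + 5 I$
$-20948 + \left(S{\left(5 \right)} w{\left(-5 \right)} + 92\right) = -20948 + \left(5 \left(5 + 5\right) \left(-5\right) + 92\right) = -20948 + \left(5 \cdot 10 \left(-5\right) + 92\right) = -20948 + \left(50 \left(-5\right) + 92\right) = -20948 + \left(-250 + 92\right) = -20948 - 158 = -21106$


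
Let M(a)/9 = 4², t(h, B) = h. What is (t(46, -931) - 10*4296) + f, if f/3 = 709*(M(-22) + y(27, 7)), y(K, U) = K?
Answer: 320803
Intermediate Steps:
M(a) = 144 (M(a) = 9*4² = 9*16 = 144)
f = 363717 (f = 3*(709*(144 + 27)) = 3*(709*171) = 3*121239 = 363717)
(t(46, -931) - 10*4296) + f = (46 - 10*4296) + 363717 = (46 - 42960) + 363717 = -42914 + 363717 = 320803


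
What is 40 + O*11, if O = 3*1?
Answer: 73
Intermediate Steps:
O = 3
40 + O*11 = 40 + 3*11 = 40 + 33 = 73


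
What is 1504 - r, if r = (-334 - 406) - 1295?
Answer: 3539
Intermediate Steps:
r = -2035 (r = -740 - 1295 = -2035)
1504 - r = 1504 - 1*(-2035) = 1504 + 2035 = 3539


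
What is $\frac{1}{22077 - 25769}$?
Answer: $- \frac{1}{3692} \approx -0.00027086$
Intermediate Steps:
$\frac{1}{22077 - 25769} = \frac{1}{-3692} = - \frac{1}{3692}$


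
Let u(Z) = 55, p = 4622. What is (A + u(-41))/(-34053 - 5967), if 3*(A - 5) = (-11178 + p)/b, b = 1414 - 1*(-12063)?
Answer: -604826/404512155 ≈ -0.0014952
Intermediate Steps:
b = 13477 (b = 1414 + 12063 = 13477)
A = 195599/40431 (A = 5 + ((-11178 + 4622)/13477)/3 = 5 + (-6556*1/13477)/3 = 5 + (⅓)*(-6556/13477) = 5 - 6556/40431 = 195599/40431 ≈ 4.8378)
(A + u(-41))/(-34053 - 5967) = (195599/40431 + 55)/(-34053 - 5967) = (2419304/40431)/(-40020) = (2419304/40431)*(-1/40020) = -604826/404512155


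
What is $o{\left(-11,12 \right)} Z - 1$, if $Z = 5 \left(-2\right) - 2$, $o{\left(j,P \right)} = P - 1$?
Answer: $-133$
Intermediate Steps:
$o{\left(j,P \right)} = -1 + P$ ($o{\left(j,P \right)} = P - 1 = -1 + P$)
$Z = -12$ ($Z = -10 - 2 = -12$)
$o{\left(-11,12 \right)} Z - 1 = \left(-1 + 12\right) \left(-12\right) - 1 = 11 \left(-12\right) - 1 = -132 - 1 = -133$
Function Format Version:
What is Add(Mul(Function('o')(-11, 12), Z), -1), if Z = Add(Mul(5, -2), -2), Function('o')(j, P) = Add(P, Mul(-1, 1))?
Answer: -133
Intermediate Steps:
Function('o')(j, P) = Add(-1, P) (Function('o')(j, P) = Add(P, -1) = Add(-1, P))
Z = -12 (Z = Add(-10, -2) = -12)
Add(Mul(Function('o')(-11, 12), Z), -1) = Add(Mul(Add(-1, 12), -12), -1) = Add(Mul(11, -12), -1) = Add(-132, -1) = -133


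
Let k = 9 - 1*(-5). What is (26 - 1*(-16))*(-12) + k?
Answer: -490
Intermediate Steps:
k = 14 (k = 9 + 5 = 14)
(26 - 1*(-16))*(-12) + k = (26 - 1*(-16))*(-12) + 14 = (26 + 16)*(-12) + 14 = 42*(-12) + 14 = -504 + 14 = -490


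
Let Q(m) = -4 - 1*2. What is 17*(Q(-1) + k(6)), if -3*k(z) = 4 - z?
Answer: -272/3 ≈ -90.667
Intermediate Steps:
k(z) = -4/3 + z/3 (k(z) = -(4 - z)/3 = -4/3 + z/3)
Q(m) = -6 (Q(m) = -4 - 2 = -6)
17*(Q(-1) + k(6)) = 17*(-6 + (-4/3 + (⅓)*6)) = 17*(-6 + (-4/3 + 2)) = 17*(-6 + ⅔) = 17*(-16/3) = -272/3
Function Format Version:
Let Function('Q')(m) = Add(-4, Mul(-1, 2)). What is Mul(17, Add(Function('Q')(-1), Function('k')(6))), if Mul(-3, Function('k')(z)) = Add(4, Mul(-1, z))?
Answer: Rational(-272, 3) ≈ -90.667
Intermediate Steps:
Function('k')(z) = Add(Rational(-4, 3), Mul(Rational(1, 3), z)) (Function('k')(z) = Mul(Rational(-1, 3), Add(4, Mul(-1, z))) = Add(Rational(-4, 3), Mul(Rational(1, 3), z)))
Function('Q')(m) = -6 (Function('Q')(m) = Add(-4, -2) = -6)
Mul(17, Add(Function('Q')(-1), Function('k')(6))) = Mul(17, Add(-6, Add(Rational(-4, 3), Mul(Rational(1, 3), 6)))) = Mul(17, Add(-6, Add(Rational(-4, 3), 2))) = Mul(17, Add(-6, Rational(2, 3))) = Mul(17, Rational(-16, 3)) = Rational(-272, 3)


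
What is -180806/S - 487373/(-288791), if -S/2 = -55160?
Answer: 775921907/15929711560 ≈ 0.048709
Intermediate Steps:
S = 110320 (S = -2*(-55160) = 110320)
-180806/S - 487373/(-288791) = -180806/110320 - 487373/(-288791) = -180806*1/110320 - 487373*(-1/288791) = -90403/55160 + 487373/288791 = 775921907/15929711560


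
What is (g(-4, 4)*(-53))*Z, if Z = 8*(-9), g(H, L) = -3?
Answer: -11448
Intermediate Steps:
Z = -72
(g(-4, 4)*(-53))*Z = -3*(-53)*(-72) = 159*(-72) = -11448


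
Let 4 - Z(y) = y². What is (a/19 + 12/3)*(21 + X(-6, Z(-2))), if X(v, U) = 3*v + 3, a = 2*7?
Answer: 540/19 ≈ 28.421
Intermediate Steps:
a = 14
Z(y) = 4 - y²
X(v, U) = 3 + 3*v
(a/19 + 12/3)*(21 + X(-6, Z(-2))) = (14/19 + 12/3)*(21 + (3 + 3*(-6))) = (14*(1/19) + 12*(⅓))*(21 + (3 - 18)) = (14/19 + 4)*(21 - 15) = (90/19)*6 = 540/19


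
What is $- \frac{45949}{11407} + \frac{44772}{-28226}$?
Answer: $- \frac{82166849}{14635181} \approx -5.6143$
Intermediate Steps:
$- \frac{45949}{11407} + \frac{44772}{-28226} = \left(-45949\right) \frac{1}{11407} + 44772 \left(- \frac{1}{28226}\right) = - \frac{45949}{11407} - \frac{22386}{14113} = - \frac{82166849}{14635181}$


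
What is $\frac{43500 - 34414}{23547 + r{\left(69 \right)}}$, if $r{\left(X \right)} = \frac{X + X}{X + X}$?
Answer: $\frac{649}{1682} \approx 0.38585$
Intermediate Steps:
$r{\left(X \right)} = 1$ ($r{\left(X \right)} = \frac{2 X}{2 X} = 2 X \frac{1}{2 X} = 1$)
$\frac{43500 - 34414}{23547 + r{\left(69 \right)}} = \frac{43500 - 34414}{23547 + 1} = \frac{9086}{23548} = 9086 \cdot \frac{1}{23548} = \frac{649}{1682}$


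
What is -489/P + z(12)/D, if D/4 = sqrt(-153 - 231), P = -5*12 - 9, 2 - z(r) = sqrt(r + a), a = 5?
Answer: 163/23 + I*sqrt(6)*(-2 + sqrt(17))/192 ≈ 7.087 + 0.027086*I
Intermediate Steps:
z(r) = 2 - sqrt(5 + r) (z(r) = 2 - sqrt(r + 5) = 2 - sqrt(5 + r))
P = -69 (P = -60 - 9 = -69)
D = 32*I*sqrt(6) (D = 4*sqrt(-153 - 231) = 4*sqrt(-384) = 4*(8*I*sqrt(6)) = 32*I*sqrt(6) ≈ 78.384*I)
-489/P + z(12)/D = -489/(-69) + (2 - sqrt(5 + 12))/((32*I*sqrt(6))) = -489*(-1/69) + (2 - sqrt(17))*(-I*sqrt(6)/192) = 163/23 - I*sqrt(6)*(2 - sqrt(17))/192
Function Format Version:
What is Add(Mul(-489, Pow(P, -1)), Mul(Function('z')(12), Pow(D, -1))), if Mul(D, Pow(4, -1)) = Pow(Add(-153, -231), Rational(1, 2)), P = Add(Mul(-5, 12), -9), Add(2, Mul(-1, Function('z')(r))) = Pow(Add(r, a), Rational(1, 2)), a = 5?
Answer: Add(Rational(163, 23), Mul(Rational(1, 192), I, Pow(6, Rational(1, 2)), Add(-2, Pow(17, Rational(1, 2))))) ≈ Add(7.0870, Mul(0.027086, I))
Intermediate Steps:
Function('z')(r) = Add(2, Mul(-1, Pow(Add(5, r), Rational(1, 2)))) (Function('z')(r) = Add(2, Mul(-1, Pow(Add(r, 5), Rational(1, 2)))) = Add(2, Mul(-1, Pow(Add(5, r), Rational(1, 2)))))
P = -69 (P = Add(-60, -9) = -69)
D = Mul(32, I, Pow(6, Rational(1, 2))) (D = Mul(4, Pow(Add(-153, -231), Rational(1, 2))) = Mul(4, Pow(-384, Rational(1, 2))) = Mul(4, Mul(8, I, Pow(6, Rational(1, 2)))) = Mul(32, I, Pow(6, Rational(1, 2))) ≈ Mul(78.384, I))
Add(Mul(-489, Pow(P, -1)), Mul(Function('z')(12), Pow(D, -1))) = Add(Mul(-489, Pow(-69, -1)), Mul(Add(2, Mul(-1, Pow(Add(5, 12), Rational(1, 2)))), Pow(Mul(32, I, Pow(6, Rational(1, 2))), -1))) = Add(Mul(-489, Rational(-1, 69)), Mul(Add(2, Mul(-1, Pow(17, Rational(1, 2)))), Mul(Rational(-1, 192), I, Pow(6, Rational(1, 2))))) = Add(Rational(163, 23), Mul(Rational(-1, 192), I, Pow(6, Rational(1, 2)), Add(2, Mul(-1, Pow(17, Rational(1, 2))))))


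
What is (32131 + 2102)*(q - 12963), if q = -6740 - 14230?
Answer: -1161628389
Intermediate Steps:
q = -20970
(32131 + 2102)*(q - 12963) = (32131 + 2102)*(-20970 - 12963) = 34233*(-33933) = -1161628389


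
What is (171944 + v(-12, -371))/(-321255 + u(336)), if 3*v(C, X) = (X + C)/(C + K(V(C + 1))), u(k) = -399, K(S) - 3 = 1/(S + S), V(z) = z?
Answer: -51329497/96013719 ≈ -0.53461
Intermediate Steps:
K(S) = 3 + 1/(2*S) (K(S) = 3 + 1/(S + S) = 3 + 1/(2*S))
v(C, X) = (C + X)/(3*(3 + C + 1/(2*(1 + C)))) (v(C, X) = ((X + C)/(C + (3 + 1/(2*(C + 1)))))/3 = ((C + X)/(C + (3 + 1/(2*(1 + C)))))/3 = ((C + X)/(3 + C + 1/(2*(1 + C))))/3 = (C + X)/(3*(3 + C + 1/(2*(1 + C)))))
(171944 + v(-12, -371))/(-321255 + u(336)) = (171944 + 2*(1 - 12)*(-12 - 371)/(3*(7 + 6*(-12) + 2*(-12)*(1 - 12))))/(-321255 - 399) = (171944 + (⅔)*(-11)*(-383)/(7 - 72 + 2*(-12)*(-11)))/(-321654) = (171944 + (⅔)*(-11)*(-383)/(7 - 72 + 264))*(-1/321654) = (171944 + (⅔)*(-11)*(-383)/199)*(-1/321654) = (171944 + (⅔)*(1/199)*(-11)*(-383))*(-1/321654) = (171944 + 8426/597)*(-1/321654) = (102658994/597)*(-1/321654) = -51329497/96013719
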